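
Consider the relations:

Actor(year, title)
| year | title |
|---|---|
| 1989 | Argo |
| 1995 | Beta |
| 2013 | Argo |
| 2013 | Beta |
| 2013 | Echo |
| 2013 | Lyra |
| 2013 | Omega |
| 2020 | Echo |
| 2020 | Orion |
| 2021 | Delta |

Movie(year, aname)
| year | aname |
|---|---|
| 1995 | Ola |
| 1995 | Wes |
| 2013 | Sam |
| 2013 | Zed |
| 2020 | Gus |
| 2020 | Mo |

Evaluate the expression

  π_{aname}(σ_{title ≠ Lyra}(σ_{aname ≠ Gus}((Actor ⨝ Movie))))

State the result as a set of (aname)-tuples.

Joining Actor and Movie on year yields {(1995, Beta, Ola), (1995, Beta, Wes), (2013, Argo, Sam), (2013, Argo, Zed), (2013, Beta, Sam), (2013, Beta, Zed), (2013, Echo, Sam), (2013, Echo, Zed), (2013, Lyra, Sam), (2013, Lyra, Zed), (2013, Omega, Sam), (2013, Omega, Zed), (2020, Echo, Gus), (2020, Echo, Mo), (2020, Orion, Gus), (2020, Orion, Mo)}.
Filtering on aname ≠ Gus leaves {(1995, Beta, Ola), (1995, Beta, Wes), (2013, Argo, Sam), (2013, Argo, Zed), (2013, Beta, Sam), (2013, Beta, Zed), (2013, Echo, Sam), (2013, Echo, Zed), (2013, Lyra, Sam), (2013, Lyra, Zed), (2013, Omega, Sam), (2013, Omega, Zed), (2020, Echo, Mo), (2020, Orion, Mo)}.
Filtering on title ≠ Lyra leaves {(1995, Beta, Ola), (1995, Beta, Wes), (2013, Argo, Sam), (2013, Argo, Zed), (2013, Beta, Sam), (2013, Beta, Zed), (2013, Echo, Sam), (2013, Echo, Zed), (2013, Omega, Sam), (2013, Omega, Zed), (2020, Echo, Mo), (2020, Orion, Mo)}.
π[aname]: project onto (aname) (7 duplicate(s) eliminated) → {Mo, Ola, Sam, Wes, Zed}

{Mo, Ola, Sam, Wes, Zed}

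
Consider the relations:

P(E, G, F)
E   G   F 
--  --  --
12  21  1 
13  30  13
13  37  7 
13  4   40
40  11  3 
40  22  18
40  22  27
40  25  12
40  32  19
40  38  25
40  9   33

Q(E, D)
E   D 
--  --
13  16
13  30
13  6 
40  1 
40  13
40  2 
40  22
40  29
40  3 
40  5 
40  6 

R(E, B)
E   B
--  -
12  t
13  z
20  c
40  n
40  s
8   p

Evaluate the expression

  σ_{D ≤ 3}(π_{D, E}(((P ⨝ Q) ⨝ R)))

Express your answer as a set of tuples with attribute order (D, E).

{(1, 40), (2, 40), (3, 40)}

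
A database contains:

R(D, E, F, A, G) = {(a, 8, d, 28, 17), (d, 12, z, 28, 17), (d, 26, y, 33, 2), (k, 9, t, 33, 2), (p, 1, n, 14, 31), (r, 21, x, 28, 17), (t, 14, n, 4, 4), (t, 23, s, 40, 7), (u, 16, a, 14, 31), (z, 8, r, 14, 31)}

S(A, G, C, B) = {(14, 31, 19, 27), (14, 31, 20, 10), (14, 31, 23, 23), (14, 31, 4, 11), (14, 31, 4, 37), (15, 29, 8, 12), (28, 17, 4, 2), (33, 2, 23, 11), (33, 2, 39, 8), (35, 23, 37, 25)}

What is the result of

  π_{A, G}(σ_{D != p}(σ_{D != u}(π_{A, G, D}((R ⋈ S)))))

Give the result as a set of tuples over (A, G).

{(14, 31), (28, 17), (33, 2)}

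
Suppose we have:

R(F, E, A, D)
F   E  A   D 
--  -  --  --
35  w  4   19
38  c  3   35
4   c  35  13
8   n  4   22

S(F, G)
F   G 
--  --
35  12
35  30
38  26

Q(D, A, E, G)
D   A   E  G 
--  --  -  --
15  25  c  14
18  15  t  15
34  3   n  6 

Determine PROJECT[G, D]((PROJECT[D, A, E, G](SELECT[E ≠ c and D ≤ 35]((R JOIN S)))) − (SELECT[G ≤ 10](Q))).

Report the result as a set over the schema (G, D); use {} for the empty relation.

{(12, 19), (30, 19)}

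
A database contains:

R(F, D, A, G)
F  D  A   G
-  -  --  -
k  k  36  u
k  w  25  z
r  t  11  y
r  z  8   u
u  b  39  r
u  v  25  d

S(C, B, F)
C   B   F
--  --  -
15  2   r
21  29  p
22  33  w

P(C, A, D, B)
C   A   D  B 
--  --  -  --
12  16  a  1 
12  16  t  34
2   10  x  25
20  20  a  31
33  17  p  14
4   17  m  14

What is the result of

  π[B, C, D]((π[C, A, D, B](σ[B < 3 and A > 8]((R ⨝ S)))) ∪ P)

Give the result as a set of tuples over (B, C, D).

{(1, 12, a), (14, 33, p), (14, 4, m), (2, 15, t), (25, 2, x), (31, 20, a), (34, 12, t)}

Natural join on F: {(r, t, 11, y, 15, 2), (r, z, 8, u, 15, 2)}
Apply σ_{B < 3 and A > 8}; surviving tuples: {(r, t, 11, y, 15, 2)}
Projecting to C, A, D, B: {(15, 11, t, 2)}
Taking the union: {(12, 16, a, 1), (12, 16, t, 34), (15, 11, t, 2), (2, 10, x, 25), (20, 20, a, 31), (33, 17, p, 14), (4, 17, m, 14)}
Projecting to B, C, D: {(1, 12, a), (14, 33, p), (14, 4, m), (2, 15, t), (25, 2, x), (31, 20, a), (34, 12, t)}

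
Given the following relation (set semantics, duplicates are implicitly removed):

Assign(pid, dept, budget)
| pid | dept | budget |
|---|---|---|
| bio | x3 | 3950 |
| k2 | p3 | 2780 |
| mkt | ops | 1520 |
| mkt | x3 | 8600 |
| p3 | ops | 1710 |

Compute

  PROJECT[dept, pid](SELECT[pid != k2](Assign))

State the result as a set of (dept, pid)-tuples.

{(ops, mkt), (ops, p3), (x3, bio), (x3, mkt)}

Filtering on pid != k2 leaves {(bio, x3, 3950), (mkt, ops, 1520), (mkt, x3, 8600), (p3, ops, 1710)}.
Keep only column(s) dept, pid: {(ops, mkt), (ops, p3), (x3, bio), (x3, mkt)}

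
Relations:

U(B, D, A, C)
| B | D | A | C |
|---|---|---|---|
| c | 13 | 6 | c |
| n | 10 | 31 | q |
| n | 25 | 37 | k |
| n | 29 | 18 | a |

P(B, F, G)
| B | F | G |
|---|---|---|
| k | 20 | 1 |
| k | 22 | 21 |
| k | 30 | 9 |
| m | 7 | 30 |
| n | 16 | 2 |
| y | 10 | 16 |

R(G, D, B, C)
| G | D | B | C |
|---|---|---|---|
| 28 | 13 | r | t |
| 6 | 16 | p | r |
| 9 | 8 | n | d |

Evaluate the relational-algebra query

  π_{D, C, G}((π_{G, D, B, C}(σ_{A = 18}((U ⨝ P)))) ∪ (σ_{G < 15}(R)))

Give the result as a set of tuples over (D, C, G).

{(16, r, 6), (29, a, 2), (8, d, 9)}

Natural join on B: {(n, 10, 31, q, 16, 2), (n, 25, 37, k, 16, 2), (n, 29, 18, a, 16, 2)}
σ[A = 18]: keep tuples satisfying A = 18 → {(n, 29, 18, a, 16, 2)}
π_{G, D, B, C} gives {(2, 29, n, a)}.
σ[G < 15]: keep tuples satisfying G < 15 → {(6, 16, p, r), (9, 8, n, d)}
Taking the union: {(2, 29, n, a), (6, 16, p, r), (9, 8, n, d)}
π_{D, C, G} gives {(16, r, 6), (29, a, 2), (8, d, 9)}.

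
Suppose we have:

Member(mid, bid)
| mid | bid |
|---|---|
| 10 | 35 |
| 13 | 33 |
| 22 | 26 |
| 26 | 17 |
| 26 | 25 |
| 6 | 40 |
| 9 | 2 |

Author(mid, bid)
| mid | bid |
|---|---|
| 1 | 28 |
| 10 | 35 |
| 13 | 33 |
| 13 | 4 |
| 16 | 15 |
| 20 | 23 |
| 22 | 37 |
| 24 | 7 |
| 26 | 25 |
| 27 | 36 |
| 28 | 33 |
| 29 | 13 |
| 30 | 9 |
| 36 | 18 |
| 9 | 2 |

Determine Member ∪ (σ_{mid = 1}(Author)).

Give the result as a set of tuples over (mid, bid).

{(1, 28), (10, 35), (13, 33), (22, 26), (26, 17), (26, 25), (6, 40), (9, 2)}

Filtering on mid = 1 leaves {(1, 28)}.
Taking the union: {(1, 28), (10, 35), (13, 33), (22, 26), (26, 17), (26, 25), (6, 40), (9, 2)}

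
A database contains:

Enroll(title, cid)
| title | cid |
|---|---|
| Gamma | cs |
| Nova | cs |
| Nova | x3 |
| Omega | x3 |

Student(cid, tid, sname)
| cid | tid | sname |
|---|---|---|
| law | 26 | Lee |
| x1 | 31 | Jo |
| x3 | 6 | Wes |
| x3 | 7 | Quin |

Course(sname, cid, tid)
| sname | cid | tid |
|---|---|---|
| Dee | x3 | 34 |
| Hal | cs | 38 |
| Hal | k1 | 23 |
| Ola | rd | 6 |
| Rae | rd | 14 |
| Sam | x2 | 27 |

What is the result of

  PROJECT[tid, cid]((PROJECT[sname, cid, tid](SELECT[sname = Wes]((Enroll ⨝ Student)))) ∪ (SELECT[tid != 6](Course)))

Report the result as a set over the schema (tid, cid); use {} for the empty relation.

{(14, rd), (23, k1), (27, x2), (34, x3), (38, cs), (6, x3)}

Joining Enroll and Student on cid yields {(Nova, x3, 6, Wes), (Nova, x3, 7, Quin), (Omega, x3, 6, Wes), (Omega, x3, 7, Quin)}.
Selection sname = Wes: {(Nova, x3, 6, Wes), (Omega, x3, 6, Wes)}
Keep only column(s) sname, cid, tid (1 duplicate(s) eliminated): {(Wes, x3, 6)}
Selection tid != 6: {(Dee, x3, 34), (Hal, cs, 38), (Hal, k1, 23), (Rae, rd, 14), (Sam, x2, 27)}
Union: {(Wes, x3, 6)} with {(Dee, x3, 34), (Hal, cs, 38), (Hal, k1, 23), (Rae, rd, 14), (Sam, x2, 27)} → {(Dee, x3, 34), (Hal, cs, 38), (Hal, k1, 23), (Rae, rd, 14), (Sam, x2, 27), (Wes, x3, 6)}
Keep only column(s) tid, cid: {(14, rd), (23, k1), (27, x2), (34, x3), (38, cs), (6, x3)}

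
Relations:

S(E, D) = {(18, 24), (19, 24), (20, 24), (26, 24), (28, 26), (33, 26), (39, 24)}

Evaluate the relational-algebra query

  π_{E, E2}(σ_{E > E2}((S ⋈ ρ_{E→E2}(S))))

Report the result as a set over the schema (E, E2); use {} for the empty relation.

{(19, 18), (20, 18), (20, 19), (26, 18), (26, 19), (26, 20), (33, 28), (39, 18), (39, 19), (39, 20), (39, 26)}

ρ[E→E2]: schema becomes (E2, D); tuples unchanged.
Natural join on D: {(18, 24, 18), (18, 24, 19), (18, 24, 20), (18, 24, 26), (18, 24, 39), (19, 24, 18), (19, 24, 19), (19, 24, 20), (19, 24, 26), (19, 24, 39), (20, 24, 18), (20, 24, 19), (20, 24, 20), (20, 24, 26), (20, 24, 39), (26, 24, 18), (26, 24, 19), (26, 24, 20), (26, 24, 26), (26, 24, 39), (28, 26, 28), (28, 26, 33), (33, 26, 28), (33, 26, 33), (39, 24, 18), (39, 24, 19), (39, 24, 20), (39, 24, 26), (39, 24, 39)}
Selection E > E2: {(19, 24, 18), (20, 24, 18), (20, 24, 19), (26, 24, 18), (26, 24, 19), (26, 24, 20), (33, 26, 28), (39, 24, 18), (39, 24, 19), (39, 24, 20), (39, 24, 26)}
Keep only column(s) E, E2: {(19, 18), (20, 18), (20, 19), (26, 18), (26, 19), (26, 20), (33, 28), (39, 18), (39, 19), (39, 20), (39, 26)}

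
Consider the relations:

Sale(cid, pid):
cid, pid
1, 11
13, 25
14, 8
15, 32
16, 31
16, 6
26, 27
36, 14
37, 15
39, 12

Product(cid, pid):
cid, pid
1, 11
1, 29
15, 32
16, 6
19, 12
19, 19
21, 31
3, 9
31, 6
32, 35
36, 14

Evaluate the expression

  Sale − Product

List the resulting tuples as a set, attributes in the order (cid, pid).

{(13, 25), (14, 8), (16, 31), (26, 27), (37, 15), (39, 12)}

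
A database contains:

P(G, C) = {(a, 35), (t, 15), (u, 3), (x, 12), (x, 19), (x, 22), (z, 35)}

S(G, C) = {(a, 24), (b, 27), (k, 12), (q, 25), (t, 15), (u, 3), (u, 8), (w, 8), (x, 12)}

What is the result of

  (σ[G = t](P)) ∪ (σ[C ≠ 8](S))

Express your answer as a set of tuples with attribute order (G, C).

Selection G = t: {(t, 15)}
Selection C ≠ 8: {(a, 24), (b, 27), (k, 12), (q, 25), (t, 15), (u, 3), (x, 12)}
Set union of the two operands is {(a, 24), (b, 27), (k, 12), (q, 25), (t, 15), (u, 3), (x, 12)}.

{(a, 24), (b, 27), (k, 12), (q, 25), (t, 15), (u, 3), (x, 12)}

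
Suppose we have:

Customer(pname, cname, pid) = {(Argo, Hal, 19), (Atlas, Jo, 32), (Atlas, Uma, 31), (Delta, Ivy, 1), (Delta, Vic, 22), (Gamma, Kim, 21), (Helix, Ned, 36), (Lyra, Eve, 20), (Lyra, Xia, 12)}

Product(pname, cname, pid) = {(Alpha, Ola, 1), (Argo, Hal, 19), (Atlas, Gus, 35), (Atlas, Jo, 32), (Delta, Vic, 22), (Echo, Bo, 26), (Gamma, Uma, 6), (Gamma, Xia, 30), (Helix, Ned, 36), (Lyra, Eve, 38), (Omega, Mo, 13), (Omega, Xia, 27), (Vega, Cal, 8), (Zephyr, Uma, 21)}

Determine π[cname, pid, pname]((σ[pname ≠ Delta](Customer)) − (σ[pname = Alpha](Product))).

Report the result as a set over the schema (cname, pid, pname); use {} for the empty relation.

σ[pname ≠ Delta]: keep tuples satisfying pname ≠ Delta → {(Argo, Hal, 19), (Atlas, Jo, 32), (Atlas, Uma, 31), (Gamma, Kim, 21), (Helix, Ned, 36), (Lyra, Eve, 20), (Lyra, Xia, 12)}
σ[pname = Alpha]: keep tuples satisfying pname = Alpha → {(Alpha, Ola, 1)}
Set difference of the two operands is {(Argo, Hal, 19), (Atlas, Jo, 32), (Atlas, Uma, 31), (Gamma, Kim, 21), (Helix, Ned, 36), (Lyra, Eve, 20), (Lyra, Xia, 12)}.
π[cname, pid, pname]: project onto (cname, pid, pname) → {(Eve, 20, Lyra), (Hal, 19, Argo), (Jo, 32, Atlas), (Kim, 21, Gamma), (Ned, 36, Helix), (Uma, 31, Atlas), (Xia, 12, Lyra)}

{(Eve, 20, Lyra), (Hal, 19, Argo), (Jo, 32, Atlas), (Kim, 21, Gamma), (Ned, 36, Helix), (Uma, 31, Atlas), (Xia, 12, Lyra)}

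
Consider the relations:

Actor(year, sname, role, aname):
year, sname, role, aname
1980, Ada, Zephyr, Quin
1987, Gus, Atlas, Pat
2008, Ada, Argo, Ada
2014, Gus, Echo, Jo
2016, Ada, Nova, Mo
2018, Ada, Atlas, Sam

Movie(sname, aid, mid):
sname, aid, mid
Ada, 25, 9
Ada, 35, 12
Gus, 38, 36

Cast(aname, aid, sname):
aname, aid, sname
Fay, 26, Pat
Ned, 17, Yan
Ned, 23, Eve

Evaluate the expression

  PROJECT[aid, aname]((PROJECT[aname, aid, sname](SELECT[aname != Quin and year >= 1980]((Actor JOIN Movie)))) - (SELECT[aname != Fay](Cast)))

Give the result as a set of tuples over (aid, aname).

{(25, Ada), (25, Mo), (25, Sam), (35, Ada), (35, Mo), (35, Sam), (38, Jo), (38, Pat)}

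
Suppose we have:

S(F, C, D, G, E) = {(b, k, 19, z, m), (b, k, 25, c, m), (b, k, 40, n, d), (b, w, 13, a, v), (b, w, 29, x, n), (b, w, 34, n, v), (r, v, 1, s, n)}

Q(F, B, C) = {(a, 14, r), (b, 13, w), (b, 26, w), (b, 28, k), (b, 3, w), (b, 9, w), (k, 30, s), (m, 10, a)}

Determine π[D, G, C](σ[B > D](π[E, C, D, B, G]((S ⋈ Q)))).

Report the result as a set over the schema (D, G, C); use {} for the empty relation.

Natural join on F, C: {(b, k, 19, z, m, 28), (b, k, 25, c, m, 28), (b, k, 40, n, d, 28), (b, w, 13, a, v, 13), (b, w, 13, a, v, 26), (b, w, 13, a, v, 3), (b, w, 13, a, v, 9), (b, w, 29, x, n, 13), (b, w, 29, x, n, 26), (b, w, 29, x, n, 3), (b, w, 29, x, n, 9), (b, w, 34, n, v, 13), (b, w, 34, n, v, 26), (b, w, 34, n, v, 3), (b, w, 34, n, v, 9)}
π_{E, C, D, B, G} gives {(d, k, 40, 28, n), (m, k, 19, 28, z), (m, k, 25, 28, c), (n, w, 29, 13, x), (n, w, 29, 26, x), (n, w, 29, 3, x), (n, w, 29, 9, x), (v, w, 13, 13, a), (v, w, 13, 26, a), (v, w, 13, 3, a), (v, w, 13, 9, a), (v, w, 34, 13, n), (v, w, 34, 26, n), (v, w, 34, 3, n), (v, w, 34, 9, n)}.
Filtering on B > D leaves {(m, k, 19, 28, z), (m, k, 25, 28, c), (v, w, 13, 26, a)}.
π_{D, G, C} gives {(13, a, w), (19, z, k), (25, c, k)}.

{(13, a, w), (19, z, k), (25, c, k)}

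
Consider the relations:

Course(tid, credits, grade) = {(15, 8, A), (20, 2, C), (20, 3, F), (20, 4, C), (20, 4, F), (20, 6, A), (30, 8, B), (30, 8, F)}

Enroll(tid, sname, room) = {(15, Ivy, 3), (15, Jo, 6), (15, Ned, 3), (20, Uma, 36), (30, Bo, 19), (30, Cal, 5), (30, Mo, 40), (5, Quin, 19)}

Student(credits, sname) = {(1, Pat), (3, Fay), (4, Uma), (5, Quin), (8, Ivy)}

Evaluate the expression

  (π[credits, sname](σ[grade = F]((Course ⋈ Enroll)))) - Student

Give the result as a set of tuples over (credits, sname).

Course ⋈ Enroll (natural join on tid): {(15, 8, A, Ivy, 3), (15, 8, A, Jo, 6), (15, 8, A, Ned, 3), (20, 2, C, Uma, 36), (20, 3, F, Uma, 36), (20, 4, C, Uma, 36), (20, 4, F, Uma, 36), (20, 6, A, Uma, 36), (30, 8, B, Bo, 19), (30, 8, B, Cal, 5), (30, 8, B, Mo, 40), (30, 8, F, Bo, 19), (30, 8, F, Cal, 5), (30, 8, F, Mo, 40)}
Filtering on grade = F leaves {(20, 3, F, Uma, 36), (20, 4, F, Uma, 36), (30, 8, F, Bo, 19), (30, 8, F, Cal, 5), (30, 8, F, Mo, 40)}.
π[credits, sname]: project onto (credits, sname) → {(3, Uma), (4, Uma), (8, Bo), (8, Cal), (8, Mo)}
Taking the difference: {(3, Uma), (8, Bo), (8, Cal), (8, Mo)}

{(3, Uma), (8, Bo), (8, Cal), (8, Mo)}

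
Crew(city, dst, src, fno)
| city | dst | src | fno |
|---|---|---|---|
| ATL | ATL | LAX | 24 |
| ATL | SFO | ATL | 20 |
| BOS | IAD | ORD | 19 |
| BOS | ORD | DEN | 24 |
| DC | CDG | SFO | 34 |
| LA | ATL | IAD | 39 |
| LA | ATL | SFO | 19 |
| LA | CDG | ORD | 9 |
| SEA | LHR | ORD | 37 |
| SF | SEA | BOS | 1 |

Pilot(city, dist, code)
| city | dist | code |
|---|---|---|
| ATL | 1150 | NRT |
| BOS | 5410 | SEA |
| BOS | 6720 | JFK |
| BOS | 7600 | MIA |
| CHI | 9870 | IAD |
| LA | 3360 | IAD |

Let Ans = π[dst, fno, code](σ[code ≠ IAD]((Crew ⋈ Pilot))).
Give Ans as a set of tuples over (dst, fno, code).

{(ATL, 24, NRT), (IAD, 19, JFK), (IAD, 19, MIA), (IAD, 19, SEA), (ORD, 24, JFK), (ORD, 24, MIA), (ORD, 24, SEA), (SFO, 20, NRT)}

Natural join on city: {(ATL, ATL, LAX, 24, 1150, NRT), (ATL, SFO, ATL, 20, 1150, NRT), (BOS, IAD, ORD, 19, 5410, SEA), (BOS, IAD, ORD, 19, 6720, JFK), (BOS, IAD, ORD, 19, 7600, MIA), (BOS, ORD, DEN, 24, 5410, SEA), (BOS, ORD, DEN, 24, 6720, JFK), (BOS, ORD, DEN, 24, 7600, MIA), (LA, ATL, IAD, 39, 3360, IAD), (LA, ATL, SFO, 19, 3360, IAD), (LA, CDG, ORD, 9, 3360, IAD)}
Apply σ_{code ≠ IAD}; surviving tuples: {(ATL, ATL, LAX, 24, 1150, NRT), (ATL, SFO, ATL, 20, 1150, NRT), (BOS, IAD, ORD, 19, 5410, SEA), (BOS, IAD, ORD, 19, 6720, JFK), (BOS, IAD, ORD, 19, 7600, MIA), (BOS, ORD, DEN, 24, 5410, SEA), (BOS, ORD, DEN, 24, 6720, JFK), (BOS, ORD, DEN, 24, 7600, MIA)}
π_{dst, fno, code} gives {(ATL, 24, NRT), (IAD, 19, JFK), (IAD, 19, MIA), (IAD, 19, SEA), (ORD, 24, JFK), (ORD, 24, MIA), (ORD, 24, SEA), (SFO, 20, NRT)}.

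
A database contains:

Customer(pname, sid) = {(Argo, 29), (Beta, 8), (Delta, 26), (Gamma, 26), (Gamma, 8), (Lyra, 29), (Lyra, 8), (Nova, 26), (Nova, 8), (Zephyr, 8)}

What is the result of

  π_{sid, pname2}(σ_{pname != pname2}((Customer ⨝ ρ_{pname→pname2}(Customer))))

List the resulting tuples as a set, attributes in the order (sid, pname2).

{(26, Delta), (26, Gamma), (26, Nova), (29, Argo), (29, Lyra), (8, Beta), (8, Gamma), (8, Lyra), (8, Nova), (8, Zephyr)}

ρ[pname→pname2]: schema becomes (pname2, sid); tuples unchanged.
Natural join on sid: {(Argo, 29, Argo), (Argo, 29, Lyra), (Beta, 8, Beta), (Beta, 8, Gamma), (Beta, 8, Lyra), (Beta, 8, Nova), (Beta, 8, Zephyr), (Delta, 26, Delta), (Delta, 26, Gamma), (Delta, 26, Nova), (Gamma, 26, Delta), (Gamma, 26, Gamma), (Gamma, 26, Nova), (Gamma, 8, Beta), (Gamma, 8, Gamma), (Gamma, 8, Lyra), (Gamma, 8, Nova), (Gamma, 8, Zephyr), (Lyra, 29, Argo), (Lyra, 29, Lyra), (Lyra, 8, Beta), (Lyra, 8, Gamma), (Lyra, 8, Lyra), (Lyra, 8, Nova), (Lyra, 8, Zephyr), (Nova, 26, Delta), (Nova, 26, Gamma), (Nova, 26, Nova), (Nova, 8, Beta), (Nova, 8, Gamma), (Nova, 8, Lyra), (Nova, 8, Nova), (Nova, 8, Zephyr), (Zephyr, 8, Beta), (Zephyr, 8, Gamma), (Zephyr, 8, Lyra), (Zephyr, 8, Nova), (Zephyr, 8, Zephyr)}
σ[pname != pname2]: keep tuples satisfying pname != pname2 → {(Argo, 29, Lyra), (Beta, 8, Gamma), (Beta, 8, Lyra), (Beta, 8, Nova), (Beta, 8, Zephyr), (Delta, 26, Gamma), (Delta, 26, Nova), (Gamma, 26, Delta), (Gamma, 26, Nova), (Gamma, 8, Beta), (Gamma, 8, Lyra), (Gamma, 8, Nova), (Gamma, 8, Zephyr), (Lyra, 29, Argo), (Lyra, 8, Beta), (Lyra, 8, Gamma), (Lyra, 8, Nova), (Lyra, 8, Zephyr), (Nova, 26, Delta), (Nova, 26, Gamma), (Nova, 8, Beta), (Nova, 8, Gamma), (Nova, 8, Lyra), (Nova, 8, Zephyr), (Zephyr, 8, Beta), (Zephyr, 8, Gamma), (Zephyr, 8, Lyra), (Zephyr, 8, Nova)}
Projecting to sid, pname2 (18 duplicate(s) eliminated): {(26, Delta), (26, Gamma), (26, Nova), (29, Argo), (29, Lyra), (8, Beta), (8, Gamma), (8, Lyra), (8, Nova), (8, Zephyr)}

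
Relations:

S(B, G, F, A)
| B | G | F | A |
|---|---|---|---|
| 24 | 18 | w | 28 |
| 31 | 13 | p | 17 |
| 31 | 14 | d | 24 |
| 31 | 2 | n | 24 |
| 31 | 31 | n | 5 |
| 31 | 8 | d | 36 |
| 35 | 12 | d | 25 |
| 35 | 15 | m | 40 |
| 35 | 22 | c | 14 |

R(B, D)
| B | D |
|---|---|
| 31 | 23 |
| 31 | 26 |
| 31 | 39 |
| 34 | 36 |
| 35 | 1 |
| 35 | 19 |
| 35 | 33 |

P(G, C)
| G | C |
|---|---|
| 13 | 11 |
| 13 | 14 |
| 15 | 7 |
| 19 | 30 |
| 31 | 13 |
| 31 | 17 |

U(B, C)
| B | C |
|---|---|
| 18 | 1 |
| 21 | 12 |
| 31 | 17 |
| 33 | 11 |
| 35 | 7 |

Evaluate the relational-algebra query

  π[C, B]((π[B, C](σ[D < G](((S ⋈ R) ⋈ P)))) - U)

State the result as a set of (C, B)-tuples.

Joining S and R on B yields {(31, 13, p, 17, 23), (31, 13, p, 17, 26), (31, 13, p, 17, 39), (31, 14, d, 24, 23), (31, 14, d, 24, 26), (31, 14, d, 24, 39), (31, 2, n, 24, 23), (31, 2, n, 24, 26), (31, 2, n, 24, 39), (31, 31, n, 5, 23), (31, 31, n, 5, 26), (31, 31, n, 5, 39), (31, 8, d, 36, 23), (31, 8, d, 36, 26), (31, 8, d, 36, 39), (35, 12, d, 25, 1), (35, 12, d, 25, 19), (35, 12, d, 25, 33), (35, 15, m, 40, 1), (35, 15, m, 40, 19), (35, 15, m, 40, 33), (35, 22, c, 14, 1), (35, 22, c, 14, 19), (35, 22, c, 14, 33)}.
Joining (S ⋈ R) and P on G yields {(31, 13, p, 17, 23, 11), (31, 13, p, 17, 23, 14), (31, 13, p, 17, 26, 11), (31, 13, p, 17, 26, 14), (31, 13, p, 17, 39, 11), (31, 13, p, 17, 39, 14), (31, 31, n, 5, 23, 13), (31, 31, n, 5, 23, 17), (31, 31, n, 5, 26, 13), (31, 31, n, 5, 26, 17), (31, 31, n, 5, 39, 13), (31, 31, n, 5, 39, 17), (35, 15, m, 40, 1, 7), (35, 15, m, 40, 19, 7), (35, 15, m, 40, 33, 7)}.
Apply σ_{D < G}; surviving tuples: {(31, 31, n, 5, 23, 13), (31, 31, n, 5, 23, 17), (31, 31, n, 5, 26, 13), (31, 31, n, 5, 26, 17), (35, 15, m, 40, 1, 7)}
Projecting to B, C (2 duplicate(s) eliminated): {(31, 13), (31, 17), (35, 7)}
Difference: {(31, 13), (31, 17), (35, 7)} with {(18, 1), (21, 12), (31, 17), (33, 11), (35, 7)} → {(31, 13)}
Projecting to C, B: {(13, 31)}

{(13, 31)}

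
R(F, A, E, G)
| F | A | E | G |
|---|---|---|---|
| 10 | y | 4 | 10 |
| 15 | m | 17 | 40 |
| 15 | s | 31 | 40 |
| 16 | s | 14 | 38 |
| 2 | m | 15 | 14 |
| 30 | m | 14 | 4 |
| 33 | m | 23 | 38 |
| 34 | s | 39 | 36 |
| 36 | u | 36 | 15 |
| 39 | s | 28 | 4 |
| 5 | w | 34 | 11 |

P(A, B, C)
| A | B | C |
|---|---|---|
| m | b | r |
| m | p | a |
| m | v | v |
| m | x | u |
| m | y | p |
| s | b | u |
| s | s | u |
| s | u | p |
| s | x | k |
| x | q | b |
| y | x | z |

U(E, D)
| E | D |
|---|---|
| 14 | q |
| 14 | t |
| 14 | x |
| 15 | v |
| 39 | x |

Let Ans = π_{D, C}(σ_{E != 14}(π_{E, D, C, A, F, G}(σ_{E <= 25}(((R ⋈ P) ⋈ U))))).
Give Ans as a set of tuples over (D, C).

R ⋈ P (natural join on A): {(10, y, 4, 10, x, z), (15, m, 17, 40, b, r), (15, m, 17, 40, p, a), (15, m, 17, 40, v, v), (15, m, 17, 40, x, u), (15, m, 17, 40, y, p), (15, s, 31, 40, b, u), (15, s, 31, 40, s, u), (15, s, 31, 40, u, p), (15, s, 31, 40, x, k), (16, s, 14, 38, b, u), (16, s, 14, 38, s, u), (16, s, 14, 38, u, p), (16, s, 14, 38, x, k), (2, m, 15, 14, b, r), (2, m, 15, 14, p, a), (2, m, 15, 14, v, v), (2, m, 15, 14, x, u), (2, m, 15, 14, y, p), (30, m, 14, 4, b, r), (30, m, 14, 4, p, a), (30, m, 14, 4, v, v), (30, m, 14, 4, x, u), (30, m, 14, 4, y, p), (33, m, 23, 38, b, r), (33, m, 23, 38, p, a), (33, m, 23, 38, v, v), (33, m, 23, 38, x, u), (33, m, 23, 38, y, p), (34, s, 39, 36, b, u), (34, s, 39, 36, s, u), (34, s, 39, 36, u, p), (34, s, 39, 36, x, k), (39, s, 28, 4, b, u), (39, s, 28, 4, s, u), (39, s, 28, 4, u, p), (39, s, 28, 4, x, k)}
(R ⋈ P) ⋈ U (natural join on E): {(16, s, 14, 38, b, u, q), (16, s, 14, 38, b, u, t), (16, s, 14, 38, b, u, x), (16, s, 14, 38, s, u, q), (16, s, 14, 38, s, u, t), (16, s, 14, 38, s, u, x), (16, s, 14, 38, u, p, q), (16, s, 14, 38, u, p, t), (16, s, 14, 38, u, p, x), (16, s, 14, 38, x, k, q), (16, s, 14, 38, x, k, t), (16, s, 14, 38, x, k, x), (2, m, 15, 14, b, r, v), (2, m, 15, 14, p, a, v), (2, m, 15, 14, v, v, v), (2, m, 15, 14, x, u, v), (2, m, 15, 14, y, p, v), (30, m, 14, 4, b, r, q), (30, m, 14, 4, b, r, t), (30, m, 14, 4, b, r, x), (30, m, 14, 4, p, a, q), (30, m, 14, 4, p, a, t), (30, m, 14, 4, p, a, x), (30, m, 14, 4, v, v, q), (30, m, 14, 4, v, v, t), (30, m, 14, 4, v, v, x), (30, m, 14, 4, x, u, q), (30, m, 14, 4, x, u, t), (30, m, 14, 4, x, u, x), (30, m, 14, 4, y, p, q), (30, m, 14, 4, y, p, t), (30, m, 14, 4, y, p, x), (34, s, 39, 36, b, u, x), (34, s, 39, 36, s, u, x), (34, s, 39, 36, u, p, x), (34, s, 39, 36, x, k, x)}
Filtering on E <= 25 leaves {(16, s, 14, 38, b, u, q), (16, s, 14, 38, b, u, t), (16, s, 14, 38, b, u, x), (16, s, 14, 38, s, u, q), (16, s, 14, 38, s, u, t), (16, s, 14, 38, s, u, x), (16, s, 14, 38, u, p, q), (16, s, 14, 38, u, p, t), (16, s, 14, 38, u, p, x), (16, s, 14, 38, x, k, q), (16, s, 14, 38, x, k, t), (16, s, 14, 38, x, k, x), (2, m, 15, 14, b, r, v), (2, m, 15, 14, p, a, v), (2, m, 15, 14, v, v, v), (2, m, 15, 14, x, u, v), (2, m, 15, 14, y, p, v), (30, m, 14, 4, b, r, q), (30, m, 14, 4, b, r, t), (30, m, 14, 4, b, r, x), (30, m, 14, 4, p, a, q), (30, m, 14, 4, p, a, t), (30, m, 14, 4, p, a, x), (30, m, 14, 4, v, v, q), (30, m, 14, 4, v, v, t), (30, m, 14, 4, v, v, x), (30, m, 14, 4, x, u, q), (30, m, 14, 4, x, u, t), (30, m, 14, 4, x, u, x), (30, m, 14, 4, y, p, q), (30, m, 14, 4, y, p, t), (30, m, 14, 4, y, p, x)}.
π[E, D, C, A, F, G]: project onto (E, D, C, A, F, G) (3 duplicate(s) eliminated) → {(14, q, a, m, 30, 4), (14, q, k, s, 16, 38), (14, q, p, m, 30, 4), (14, q, p, s, 16, 38), (14, q, r, m, 30, 4), (14, q, u, m, 30, 4), (14, q, u, s, 16, 38), (14, q, v, m, 30, 4), (14, t, a, m, 30, 4), (14, t, k, s, 16, 38), (14, t, p, m, 30, 4), (14, t, p, s, 16, 38), (14, t, r, m, 30, 4), (14, t, u, m, 30, 4), (14, t, u, s, 16, 38), (14, t, v, m, 30, 4), (14, x, a, m, 30, 4), (14, x, k, s, 16, 38), (14, x, p, m, 30, 4), (14, x, p, s, 16, 38), (14, x, r, m, 30, 4), (14, x, u, m, 30, 4), (14, x, u, s, 16, 38), (14, x, v, m, 30, 4), (15, v, a, m, 2, 14), (15, v, p, m, 2, 14), (15, v, r, m, 2, 14), (15, v, u, m, 2, 14), (15, v, v, m, 2, 14)}
Filtering on E != 14 leaves {(15, v, a, m, 2, 14), (15, v, p, m, 2, 14), (15, v, r, m, 2, 14), (15, v, u, m, 2, 14), (15, v, v, m, 2, 14)}.
π[D, C]: project onto (D, C) → {(v, a), (v, p), (v, r), (v, u), (v, v)}

{(v, a), (v, p), (v, r), (v, u), (v, v)}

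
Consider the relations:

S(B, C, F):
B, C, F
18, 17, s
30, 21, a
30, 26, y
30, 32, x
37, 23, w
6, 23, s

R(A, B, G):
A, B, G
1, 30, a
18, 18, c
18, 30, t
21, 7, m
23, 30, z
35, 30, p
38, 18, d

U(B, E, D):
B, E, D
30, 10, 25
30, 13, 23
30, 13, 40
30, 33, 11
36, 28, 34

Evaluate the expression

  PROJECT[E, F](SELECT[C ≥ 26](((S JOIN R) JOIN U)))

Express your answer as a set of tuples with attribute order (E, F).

{(10, x), (10, y), (13, x), (13, y), (33, x), (33, y)}

S ⋈ R (natural join on B): {(18, 17, s, 18, c), (18, 17, s, 38, d), (30, 21, a, 1, a), (30, 21, a, 18, t), (30, 21, a, 23, z), (30, 21, a, 35, p), (30, 26, y, 1, a), (30, 26, y, 18, t), (30, 26, y, 23, z), (30, 26, y, 35, p), (30, 32, x, 1, a), (30, 32, x, 18, t), (30, 32, x, 23, z), (30, 32, x, 35, p)}
(S JOIN R) ⋈ U (natural join on B): {(30, 21, a, 1, a, 10, 25), (30, 21, a, 1, a, 13, 23), (30, 21, a, 1, a, 13, 40), (30, 21, a, 1, a, 33, 11), (30, 21, a, 18, t, 10, 25), (30, 21, a, 18, t, 13, 23), (30, 21, a, 18, t, 13, 40), (30, 21, a, 18, t, 33, 11), (30, 21, a, 23, z, 10, 25), (30, 21, a, 23, z, 13, 23), (30, 21, a, 23, z, 13, 40), (30, 21, a, 23, z, 33, 11), (30, 21, a, 35, p, 10, 25), (30, 21, a, 35, p, 13, 23), (30, 21, a, 35, p, 13, 40), (30, 21, a, 35, p, 33, 11), (30, 26, y, 1, a, 10, 25), (30, 26, y, 1, a, 13, 23), (30, 26, y, 1, a, 13, 40), (30, 26, y, 1, a, 33, 11), (30, 26, y, 18, t, 10, 25), (30, 26, y, 18, t, 13, 23), (30, 26, y, 18, t, 13, 40), (30, 26, y, 18, t, 33, 11), (30, 26, y, 23, z, 10, 25), (30, 26, y, 23, z, 13, 23), (30, 26, y, 23, z, 13, 40), (30, 26, y, 23, z, 33, 11), (30, 26, y, 35, p, 10, 25), (30, 26, y, 35, p, 13, 23), (30, 26, y, 35, p, 13, 40), (30, 26, y, 35, p, 33, 11), (30, 32, x, 1, a, 10, 25), (30, 32, x, 1, a, 13, 23), (30, 32, x, 1, a, 13, 40), (30, 32, x, 1, a, 33, 11), (30, 32, x, 18, t, 10, 25), (30, 32, x, 18, t, 13, 23), (30, 32, x, 18, t, 13, 40), (30, 32, x, 18, t, 33, 11), (30, 32, x, 23, z, 10, 25), (30, 32, x, 23, z, 13, 23), (30, 32, x, 23, z, 13, 40), (30, 32, x, 23, z, 33, 11), (30, 32, x, 35, p, 10, 25), (30, 32, x, 35, p, 13, 23), (30, 32, x, 35, p, 13, 40), (30, 32, x, 35, p, 33, 11)}
Apply σ_{C ≥ 26}; surviving tuples: {(30, 26, y, 1, a, 10, 25), (30, 26, y, 1, a, 13, 23), (30, 26, y, 1, a, 13, 40), (30, 26, y, 1, a, 33, 11), (30, 26, y, 18, t, 10, 25), (30, 26, y, 18, t, 13, 23), (30, 26, y, 18, t, 13, 40), (30, 26, y, 18, t, 33, 11), (30, 26, y, 23, z, 10, 25), (30, 26, y, 23, z, 13, 23), (30, 26, y, 23, z, 13, 40), (30, 26, y, 23, z, 33, 11), (30, 26, y, 35, p, 10, 25), (30, 26, y, 35, p, 13, 23), (30, 26, y, 35, p, 13, 40), (30, 26, y, 35, p, 33, 11), (30, 32, x, 1, a, 10, 25), (30, 32, x, 1, a, 13, 23), (30, 32, x, 1, a, 13, 40), (30, 32, x, 1, a, 33, 11), (30, 32, x, 18, t, 10, 25), (30, 32, x, 18, t, 13, 23), (30, 32, x, 18, t, 13, 40), (30, 32, x, 18, t, 33, 11), (30, 32, x, 23, z, 10, 25), (30, 32, x, 23, z, 13, 23), (30, 32, x, 23, z, 13, 40), (30, 32, x, 23, z, 33, 11), (30, 32, x, 35, p, 10, 25), (30, 32, x, 35, p, 13, 23), (30, 32, x, 35, p, 13, 40), (30, 32, x, 35, p, 33, 11)}
Projecting to E, F (26 duplicate(s) eliminated): {(10, x), (10, y), (13, x), (13, y), (33, x), (33, y)}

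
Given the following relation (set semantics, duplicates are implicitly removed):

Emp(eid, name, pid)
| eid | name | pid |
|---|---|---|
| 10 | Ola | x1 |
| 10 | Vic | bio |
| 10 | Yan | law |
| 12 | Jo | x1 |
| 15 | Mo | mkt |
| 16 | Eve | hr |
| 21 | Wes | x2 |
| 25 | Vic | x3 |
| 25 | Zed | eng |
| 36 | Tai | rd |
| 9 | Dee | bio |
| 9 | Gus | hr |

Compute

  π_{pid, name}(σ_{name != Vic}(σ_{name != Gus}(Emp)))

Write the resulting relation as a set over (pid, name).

{(bio, Dee), (eng, Zed), (hr, Eve), (law, Yan), (mkt, Mo), (rd, Tai), (x1, Jo), (x1, Ola), (x2, Wes)}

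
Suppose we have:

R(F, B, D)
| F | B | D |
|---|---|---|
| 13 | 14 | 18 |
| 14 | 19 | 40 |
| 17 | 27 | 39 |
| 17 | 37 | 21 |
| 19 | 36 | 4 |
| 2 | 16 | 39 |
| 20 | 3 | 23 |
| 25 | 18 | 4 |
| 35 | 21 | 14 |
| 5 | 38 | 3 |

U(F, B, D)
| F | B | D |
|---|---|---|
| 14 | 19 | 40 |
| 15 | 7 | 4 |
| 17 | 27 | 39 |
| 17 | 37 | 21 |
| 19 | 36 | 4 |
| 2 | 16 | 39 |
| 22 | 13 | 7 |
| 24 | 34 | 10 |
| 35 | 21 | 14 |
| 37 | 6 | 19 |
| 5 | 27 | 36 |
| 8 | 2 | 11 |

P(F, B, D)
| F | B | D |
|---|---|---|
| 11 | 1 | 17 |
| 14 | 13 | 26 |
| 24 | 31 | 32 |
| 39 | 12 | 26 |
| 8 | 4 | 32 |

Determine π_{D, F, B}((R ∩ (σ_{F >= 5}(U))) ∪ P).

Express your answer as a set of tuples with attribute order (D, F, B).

{(14, 35, 21), (17, 11, 1), (21, 17, 37), (26, 14, 13), (26, 39, 12), (32, 24, 31), (32, 8, 4), (39, 17, 27), (4, 19, 36), (40, 14, 19)}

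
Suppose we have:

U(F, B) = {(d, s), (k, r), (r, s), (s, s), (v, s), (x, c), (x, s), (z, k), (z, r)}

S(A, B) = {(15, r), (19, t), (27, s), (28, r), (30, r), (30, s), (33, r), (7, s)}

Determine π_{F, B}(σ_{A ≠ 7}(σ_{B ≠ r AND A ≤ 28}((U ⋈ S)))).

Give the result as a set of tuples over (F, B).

{(d, s), (r, s), (s, s), (v, s), (x, s)}

U ⋈ S (natural join on B): {(d, s, 27), (d, s, 30), (d, s, 7), (k, r, 15), (k, r, 28), (k, r, 30), (k, r, 33), (r, s, 27), (r, s, 30), (r, s, 7), (s, s, 27), (s, s, 30), (s, s, 7), (v, s, 27), (v, s, 30), (v, s, 7), (x, s, 27), (x, s, 30), (x, s, 7), (z, r, 15), (z, r, 28), (z, r, 30), (z, r, 33)}
Filtering on B ≠ r AND A ≤ 28 leaves {(d, s, 27), (d, s, 7), (r, s, 27), (r, s, 7), (s, s, 27), (s, s, 7), (v, s, 27), (v, s, 7), (x, s, 27), (x, s, 7)}.
Filtering on A ≠ 7 leaves {(d, s, 27), (r, s, 27), (s, s, 27), (v, s, 27), (x, s, 27)}.
π_{F, B} gives {(d, s), (r, s), (s, s), (v, s), (x, s)}.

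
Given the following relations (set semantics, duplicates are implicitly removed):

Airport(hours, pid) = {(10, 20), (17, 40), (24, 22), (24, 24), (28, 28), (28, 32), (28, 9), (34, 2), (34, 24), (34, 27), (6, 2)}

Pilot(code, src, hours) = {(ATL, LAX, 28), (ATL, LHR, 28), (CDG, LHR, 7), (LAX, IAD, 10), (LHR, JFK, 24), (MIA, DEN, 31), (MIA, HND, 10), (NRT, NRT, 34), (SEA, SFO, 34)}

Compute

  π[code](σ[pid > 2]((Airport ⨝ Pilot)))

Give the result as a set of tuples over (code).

{ATL, LAX, LHR, MIA, NRT, SEA}

Joining Airport and Pilot on hours yields {(10, 20, LAX, IAD), (10, 20, MIA, HND), (24, 22, LHR, JFK), (24, 24, LHR, JFK), (28, 28, ATL, LAX), (28, 28, ATL, LHR), (28, 32, ATL, LAX), (28, 32, ATL, LHR), (28, 9, ATL, LAX), (28, 9, ATL, LHR), (34, 2, NRT, NRT), (34, 2, SEA, SFO), (34, 24, NRT, NRT), (34, 24, SEA, SFO), (34, 27, NRT, NRT), (34, 27, SEA, SFO)}.
σ[pid > 2]: keep tuples satisfying pid > 2 → {(10, 20, LAX, IAD), (10, 20, MIA, HND), (24, 22, LHR, JFK), (24, 24, LHR, JFK), (28, 28, ATL, LAX), (28, 28, ATL, LHR), (28, 32, ATL, LAX), (28, 32, ATL, LHR), (28, 9, ATL, LAX), (28, 9, ATL, LHR), (34, 24, NRT, NRT), (34, 24, SEA, SFO), (34, 27, NRT, NRT), (34, 27, SEA, SFO)}
π[code]: project onto (code) (8 duplicate(s) eliminated) → {ATL, LAX, LHR, MIA, NRT, SEA}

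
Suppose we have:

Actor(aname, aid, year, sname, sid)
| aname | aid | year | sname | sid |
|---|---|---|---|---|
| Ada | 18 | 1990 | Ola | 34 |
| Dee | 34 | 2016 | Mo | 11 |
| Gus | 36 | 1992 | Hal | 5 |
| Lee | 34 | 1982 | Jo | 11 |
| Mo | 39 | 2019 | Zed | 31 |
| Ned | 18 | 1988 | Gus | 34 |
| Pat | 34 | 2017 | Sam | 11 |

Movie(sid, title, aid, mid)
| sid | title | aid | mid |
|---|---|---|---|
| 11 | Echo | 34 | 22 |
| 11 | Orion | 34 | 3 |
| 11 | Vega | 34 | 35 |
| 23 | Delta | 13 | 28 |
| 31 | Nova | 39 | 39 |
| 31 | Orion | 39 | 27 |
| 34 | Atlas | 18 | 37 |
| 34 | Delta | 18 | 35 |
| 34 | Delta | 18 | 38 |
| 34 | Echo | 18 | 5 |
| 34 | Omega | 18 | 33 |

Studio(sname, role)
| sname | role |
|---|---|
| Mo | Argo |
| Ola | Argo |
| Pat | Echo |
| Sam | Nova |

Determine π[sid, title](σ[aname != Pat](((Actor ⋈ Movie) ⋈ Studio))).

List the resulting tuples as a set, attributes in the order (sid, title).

{(11, Echo), (11, Orion), (11, Vega), (34, Atlas), (34, Delta), (34, Echo), (34, Omega)}

Actor ⋈ Movie (natural join on aid, sid): {(Ada, 18, 1990, Ola, 34, Atlas, 37), (Ada, 18, 1990, Ola, 34, Delta, 35), (Ada, 18, 1990, Ola, 34, Delta, 38), (Ada, 18, 1990, Ola, 34, Echo, 5), (Ada, 18, 1990, Ola, 34, Omega, 33), (Dee, 34, 2016, Mo, 11, Echo, 22), (Dee, 34, 2016, Mo, 11, Orion, 3), (Dee, 34, 2016, Mo, 11, Vega, 35), (Lee, 34, 1982, Jo, 11, Echo, 22), (Lee, 34, 1982, Jo, 11, Orion, 3), (Lee, 34, 1982, Jo, 11, Vega, 35), (Mo, 39, 2019, Zed, 31, Nova, 39), (Mo, 39, 2019, Zed, 31, Orion, 27), (Ned, 18, 1988, Gus, 34, Atlas, 37), (Ned, 18, 1988, Gus, 34, Delta, 35), (Ned, 18, 1988, Gus, 34, Delta, 38), (Ned, 18, 1988, Gus, 34, Echo, 5), (Ned, 18, 1988, Gus, 34, Omega, 33), (Pat, 34, 2017, Sam, 11, Echo, 22), (Pat, 34, 2017, Sam, 11, Orion, 3), (Pat, 34, 2017, Sam, 11, Vega, 35)}
(Actor ⋈ Movie) ⋈ Studio (natural join on sname): {(Ada, 18, 1990, Ola, 34, Atlas, 37, Argo), (Ada, 18, 1990, Ola, 34, Delta, 35, Argo), (Ada, 18, 1990, Ola, 34, Delta, 38, Argo), (Ada, 18, 1990, Ola, 34, Echo, 5, Argo), (Ada, 18, 1990, Ola, 34, Omega, 33, Argo), (Dee, 34, 2016, Mo, 11, Echo, 22, Argo), (Dee, 34, 2016, Mo, 11, Orion, 3, Argo), (Dee, 34, 2016, Mo, 11, Vega, 35, Argo), (Pat, 34, 2017, Sam, 11, Echo, 22, Nova), (Pat, 34, 2017, Sam, 11, Orion, 3, Nova), (Pat, 34, 2017, Sam, 11, Vega, 35, Nova)}
Filtering on aname != Pat leaves {(Ada, 18, 1990, Ola, 34, Atlas, 37, Argo), (Ada, 18, 1990, Ola, 34, Delta, 35, Argo), (Ada, 18, 1990, Ola, 34, Delta, 38, Argo), (Ada, 18, 1990, Ola, 34, Echo, 5, Argo), (Ada, 18, 1990, Ola, 34, Omega, 33, Argo), (Dee, 34, 2016, Mo, 11, Echo, 22, Argo), (Dee, 34, 2016, Mo, 11, Orion, 3, Argo), (Dee, 34, 2016, Mo, 11, Vega, 35, Argo)}.
π_{sid, title} gives {(11, Echo), (11, Orion), (11, Vega), (34, Atlas), (34, Delta), (34, Echo), (34, Omega)} (1 duplicate(s) eliminated).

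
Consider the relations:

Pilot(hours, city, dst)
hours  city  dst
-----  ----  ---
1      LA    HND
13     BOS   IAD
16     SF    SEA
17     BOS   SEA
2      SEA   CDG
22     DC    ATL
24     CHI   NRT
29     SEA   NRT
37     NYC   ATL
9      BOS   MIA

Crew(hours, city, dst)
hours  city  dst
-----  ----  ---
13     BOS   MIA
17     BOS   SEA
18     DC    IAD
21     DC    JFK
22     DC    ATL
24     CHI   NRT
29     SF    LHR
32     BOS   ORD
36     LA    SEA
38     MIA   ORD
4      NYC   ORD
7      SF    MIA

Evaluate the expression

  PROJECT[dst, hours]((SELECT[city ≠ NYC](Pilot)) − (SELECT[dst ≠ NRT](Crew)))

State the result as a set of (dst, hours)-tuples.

{(CDG, 2), (HND, 1), (IAD, 13), (MIA, 9), (NRT, 24), (NRT, 29), (SEA, 16)}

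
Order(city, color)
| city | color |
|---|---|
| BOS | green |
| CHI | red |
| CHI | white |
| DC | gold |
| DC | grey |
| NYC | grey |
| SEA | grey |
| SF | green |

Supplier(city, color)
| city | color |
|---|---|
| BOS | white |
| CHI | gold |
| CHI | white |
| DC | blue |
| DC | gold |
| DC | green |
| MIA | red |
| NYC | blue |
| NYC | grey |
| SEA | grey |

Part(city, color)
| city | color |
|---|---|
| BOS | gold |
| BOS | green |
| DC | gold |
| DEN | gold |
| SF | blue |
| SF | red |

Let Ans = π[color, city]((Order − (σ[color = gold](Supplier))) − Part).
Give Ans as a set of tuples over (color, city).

Apply σ_{color = gold}; surviving tuples: {(CHI, gold), (DC, gold)}
Set difference of the two operands is {(BOS, green), (CHI, red), (CHI, white), (DC, grey), (NYC, grey), (SEA, grey), (SF, green)}.
Set difference of the two operands is {(CHI, red), (CHI, white), (DC, grey), (NYC, grey), (SEA, grey), (SF, green)}.
Projecting to color, city: {(green, SF), (grey, DC), (grey, NYC), (grey, SEA), (red, CHI), (white, CHI)}

{(green, SF), (grey, DC), (grey, NYC), (grey, SEA), (red, CHI), (white, CHI)}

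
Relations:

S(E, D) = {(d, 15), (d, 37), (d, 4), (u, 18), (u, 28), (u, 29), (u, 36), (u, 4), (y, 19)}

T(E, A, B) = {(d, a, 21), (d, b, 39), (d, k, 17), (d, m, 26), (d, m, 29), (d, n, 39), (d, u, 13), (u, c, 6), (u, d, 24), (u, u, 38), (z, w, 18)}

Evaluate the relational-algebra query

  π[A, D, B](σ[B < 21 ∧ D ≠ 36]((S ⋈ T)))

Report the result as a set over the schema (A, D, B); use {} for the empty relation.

{(c, 18, 6), (c, 28, 6), (c, 29, 6), (c, 4, 6), (k, 15, 17), (k, 37, 17), (k, 4, 17), (u, 15, 13), (u, 37, 13), (u, 4, 13)}

Natural join on E: {(d, 15, a, 21), (d, 15, b, 39), (d, 15, k, 17), (d, 15, m, 26), (d, 15, m, 29), (d, 15, n, 39), (d, 15, u, 13), (d, 37, a, 21), (d, 37, b, 39), (d, 37, k, 17), (d, 37, m, 26), (d, 37, m, 29), (d, 37, n, 39), (d, 37, u, 13), (d, 4, a, 21), (d, 4, b, 39), (d, 4, k, 17), (d, 4, m, 26), (d, 4, m, 29), (d, 4, n, 39), (d, 4, u, 13), (u, 18, c, 6), (u, 18, d, 24), (u, 18, u, 38), (u, 28, c, 6), (u, 28, d, 24), (u, 28, u, 38), (u, 29, c, 6), (u, 29, d, 24), (u, 29, u, 38), (u, 36, c, 6), (u, 36, d, 24), (u, 36, u, 38), (u, 4, c, 6), (u, 4, d, 24), (u, 4, u, 38)}
Filtering on B < 21 ∧ D ≠ 36 leaves {(d, 15, k, 17), (d, 15, u, 13), (d, 37, k, 17), (d, 37, u, 13), (d, 4, k, 17), (d, 4, u, 13), (u, 18, c, 6), (u, 28, c, 6), (u, 29, c, 6), (u, 4, c, 6)}.
π_{A, D, B} gives {(c, 18, 6), (c, 28, 6), (c, 29, 6), (c, 4, 6), (k, 15, 17), (k, 37, 17), (k, 4, 17), (u, 15, 13), (u, 37, 13), (u, 4, 13)}.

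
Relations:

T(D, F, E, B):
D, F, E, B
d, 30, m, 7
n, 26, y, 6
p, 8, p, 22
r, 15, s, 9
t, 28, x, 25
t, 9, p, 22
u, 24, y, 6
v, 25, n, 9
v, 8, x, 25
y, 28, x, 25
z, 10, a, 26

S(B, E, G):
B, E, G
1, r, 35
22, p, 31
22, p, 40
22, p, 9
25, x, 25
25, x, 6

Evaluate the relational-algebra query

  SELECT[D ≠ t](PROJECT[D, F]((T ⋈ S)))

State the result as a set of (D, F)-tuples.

T ⋈ S (natural join on E, B): {(p, 8, p, 22, 31), (p, 8, p, 22, 40), (p, 8, p, 22, 9), (t, 28, x, 25, 25), (t, 28, x, 25, 6), (t, 9, p, 22, 31), (t, 9, p, 22, 40), (t, 9, p, 22, 9), (v, 8, x, 25, 25), (v, 8, x, 25, 6), (y, 28, x, 25, 25), (y, 28, x, 25, 6)}
π_{D, F} gives {(p, 8), (t, 28), (t, 9), (v, 8), (y, 28)} (7 duplicate(s) eliminated).
σ[D ≠ t]: keep tuples satisfying D ≠ t → {(p, 8), (v, 8), (y, 28)}

{(p, 8), (v, 8), (y, 28)}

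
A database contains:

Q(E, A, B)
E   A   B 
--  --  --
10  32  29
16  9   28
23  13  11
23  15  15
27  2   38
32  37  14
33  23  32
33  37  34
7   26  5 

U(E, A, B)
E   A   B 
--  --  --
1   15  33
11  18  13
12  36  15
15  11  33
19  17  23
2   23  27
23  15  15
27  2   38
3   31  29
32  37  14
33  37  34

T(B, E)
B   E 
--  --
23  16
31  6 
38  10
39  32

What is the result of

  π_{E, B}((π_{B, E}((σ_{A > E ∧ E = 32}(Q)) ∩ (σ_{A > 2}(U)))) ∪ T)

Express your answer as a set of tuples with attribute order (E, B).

{(10, 38), (16, 23), (32, 14), (32, 39), (6, 31)}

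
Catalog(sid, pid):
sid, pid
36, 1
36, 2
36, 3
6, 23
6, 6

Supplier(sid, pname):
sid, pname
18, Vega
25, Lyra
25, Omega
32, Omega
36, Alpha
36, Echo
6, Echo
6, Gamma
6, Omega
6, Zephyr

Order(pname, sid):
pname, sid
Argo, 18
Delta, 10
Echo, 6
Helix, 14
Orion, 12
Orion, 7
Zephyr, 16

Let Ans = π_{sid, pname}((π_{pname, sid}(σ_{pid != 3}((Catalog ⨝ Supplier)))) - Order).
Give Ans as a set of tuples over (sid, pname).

{(36, Alpha), (36, Echo), (6, Gamma), (6, Omega), (6, Zephyr)}

Catalog ⋈ Supplier (natural join on sid): {(36, 1, Alpha), (36, 1, Echo), (36, 2, Alpha), (36, 2, Echo), (36, 3, Alpha), (36, 3, Echo), (6, 23, Echo), (6, 23, Gamma), (6, 23, Omega), (6, 23, Zephyr), (6, 6, Echo), (6, 6, Gamma), (6, 6, Omega), (6, 6, Zephyr)}
Filtering on pid != 3 leaves {(36, 1, Alpha), (36, 1, Echo), (36, 2, Alpha), (36, 2, Echo), (6, 23, Echo), (6, 23, Gamma), (6, 23, Omega), (6, 23, Zephyr), (6, 6, Echo), (6, 6, Gamma), (6, 6, Omega), (6, 6, Zephyr)}.
π[pname, sid]: project onto (pname, sid) (6 duplicate(s) eliminated) → {(Alpha, 36), (Echo, 36), (Echo, 6), (Gamma, 6), (Omega, 6), (Zephyr, 6)}
Taking the difference: {(Alpha, 36), (Echo, 36), (Gamma, 6), (Omega, 6), (Zephyr, 6)}
π[sid, pname]: project onto (sid, pname) → {(36, Alpha), (36, Echo), (6, Gamma), (6, Omega), (6, Zephyr)}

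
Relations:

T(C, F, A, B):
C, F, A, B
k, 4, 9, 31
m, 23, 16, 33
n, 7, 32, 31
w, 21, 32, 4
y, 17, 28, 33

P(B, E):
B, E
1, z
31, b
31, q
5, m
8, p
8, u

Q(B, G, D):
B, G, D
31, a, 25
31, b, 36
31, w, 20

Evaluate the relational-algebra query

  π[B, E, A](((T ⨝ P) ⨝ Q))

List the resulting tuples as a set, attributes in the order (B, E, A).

Natural join on B: {(k, 4, 9, 31, b), (k, 4, 9, 31, q), (n, 7, 32, 31, b), (n, 7, 32, 31, q)}
Natural join on B: {(k, 4, 9, 31, b, a, 25), (k, 4, 9, 31, b, b, 36), (k, 4, 9, 31, b, w, 20), (k, 4, 9, 31, q, a, 25), (k, 4, 9, 31, q, b, 36), (k, 4, 9, 31, q, w, 20), (n, 7, 32, 31, b, a, 25), (n, 7, 32, 31, b, b, 36), (n, 7, 32, 31, b, w, 20), (n, 7, 32, 31, q, a, 25), (n, 7, 32, 31, q, b, 36), (n, 7, 32, 31, q, w, 20)}
Projecting to B, E, A (8 duplicate(s) eliminated): {(31, b, 32), (31, b, 9), (31, q, 32), (31, q, 9)}

{(31, b, 32), (31, b, 9), (31, q, 32), (31, q, 9)}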